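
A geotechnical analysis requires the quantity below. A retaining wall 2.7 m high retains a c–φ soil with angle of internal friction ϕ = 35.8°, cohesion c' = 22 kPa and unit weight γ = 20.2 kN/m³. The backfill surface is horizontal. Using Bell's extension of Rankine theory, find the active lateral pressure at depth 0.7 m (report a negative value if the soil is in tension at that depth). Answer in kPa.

K_a = (1 − sin φ)/(1 + sin φ) = 0.2619.
σ_a = K_a γ z − 2c√K_a = 0.2619×20.2×0.7 − 2×22×0.5117 = -18.81 kPa.

-18.8 kPa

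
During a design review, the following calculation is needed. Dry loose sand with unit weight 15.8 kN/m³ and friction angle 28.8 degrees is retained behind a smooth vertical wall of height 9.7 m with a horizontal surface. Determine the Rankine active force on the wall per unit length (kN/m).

260 kN/m

K_a = tan²(45° − φ/2) = 0.3498.
P_a = ½ K_a γ H² = 0.5 × 0.3498 × 15.8 × 9.7² = 260.0 kN/m.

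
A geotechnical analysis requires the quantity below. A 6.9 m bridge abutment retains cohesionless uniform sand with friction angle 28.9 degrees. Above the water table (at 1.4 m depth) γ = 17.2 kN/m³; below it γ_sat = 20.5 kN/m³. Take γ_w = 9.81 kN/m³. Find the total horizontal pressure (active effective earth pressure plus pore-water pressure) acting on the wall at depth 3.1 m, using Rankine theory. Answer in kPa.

K_a = (1 − sin φ)/(1 + sin φ) = 0.3484.
γ' = 20.5 − 9.81 = 10.69 kN/m³.
Effective vertical stress at 3.1 m: σ'_v = 17.2×1.4 + 10.69×1.70 = 42.25 kPa.
σ'_h = K_a σ'_v = 0.3484 × 42.25 = 14.72 kPa; u = γ_w × 1.70 = 16.68 kPa.
Total σ_h = 14.72 + 16.68 = 31.40 kPa.

31.4 kPa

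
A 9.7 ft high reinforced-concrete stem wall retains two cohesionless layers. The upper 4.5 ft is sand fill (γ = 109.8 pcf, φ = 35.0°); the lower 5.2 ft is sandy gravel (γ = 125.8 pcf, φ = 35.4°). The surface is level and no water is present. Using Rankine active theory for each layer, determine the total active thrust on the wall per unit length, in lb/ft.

K_a1 = tan²(45°−35.0°/2) = 0.2710; K_a2 = tan²(45°−35.4°/2) = 0.2664.
Layer 1: σ at base = K_a1 γ₁ h₁ = 133.9 psf; P₁ = ½×133.9×4.5 = 301.3.
Layer 2: σ_v at top = γ₁h₁ = 494.1; σ_h top = K_a2×494.1 = 131.6; σ_h base = K_a2×(494.1+125.8×5.2) = 305.9.
P₂ = ½(131.6+305.9)×5.2 = 1138. Total P_a = 301.3+1138 = 1439 lb/ft.

1440 lb/ft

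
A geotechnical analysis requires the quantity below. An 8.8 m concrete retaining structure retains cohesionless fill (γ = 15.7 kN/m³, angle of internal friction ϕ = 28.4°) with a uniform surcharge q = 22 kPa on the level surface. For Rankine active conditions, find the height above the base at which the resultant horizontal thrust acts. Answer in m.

3.29 m

K_a = 0.3554.
Triangular part P₁ = ½K_aγH² = 216.0 at H/3 = 2.933 m; rectangular part P₂ = K_a q H = 68.80 at H/2 = 4.400 m.
ȳ = (P₁·2.933 + P₂·4.400)/(P₁+P₂) = 3.288 m.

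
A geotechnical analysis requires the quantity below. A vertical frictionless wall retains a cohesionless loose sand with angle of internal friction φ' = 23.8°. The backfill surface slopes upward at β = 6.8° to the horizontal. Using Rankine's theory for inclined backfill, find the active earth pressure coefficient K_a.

K_a = cos β · (cos β − √(cos²β − cos²φ)) / (cos β + √(cos²β − cos²φ)).
cos β = 0.9930, cos φ = 0.9150, √(cos²β − cos²φ) = 0.3858.
K_a = 0.9930 × (0.9930 − 0.3858)/(0.9930 + 0.3858) = 0.4373.

0.437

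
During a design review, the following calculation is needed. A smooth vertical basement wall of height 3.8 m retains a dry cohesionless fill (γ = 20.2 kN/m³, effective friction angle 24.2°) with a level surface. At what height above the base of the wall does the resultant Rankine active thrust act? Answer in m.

K_a = 0.4185.
The pressure distribution is triangular, so the resultant acts at H/3 above the base = 3.8/3 = 1.267 m.

1.27 m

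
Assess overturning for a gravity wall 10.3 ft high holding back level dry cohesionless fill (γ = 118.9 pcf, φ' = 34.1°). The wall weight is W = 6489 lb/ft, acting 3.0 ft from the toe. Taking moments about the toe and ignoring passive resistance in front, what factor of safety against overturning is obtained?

3.19

K_a = tan²(45° − 34.1°/2) = 0.2815.
P_a = ½K_aγH² = 0.5×0.2815×118.9×10.3² = 1776 lb/ft, acting at H/3 = 3.433 ft above the base.
Overturning moment M_o = P_a × H/3 = 1776 × 3.433 = 6096.
Resisting moment M_r = W × 3.0 = 6489 × 3.0 = 19470.
FS_overturning = M_r/M_o = 19470/6096 = 3.193.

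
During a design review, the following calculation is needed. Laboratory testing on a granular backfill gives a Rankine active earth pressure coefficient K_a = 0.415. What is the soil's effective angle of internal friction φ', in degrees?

K_a = tan²(45° − φ/2) ⇒ 45° − φ/2 = arctan(√0.415) = 32.79°.
φ = 2(45° − 32.79°) = 24.42°.

24.4°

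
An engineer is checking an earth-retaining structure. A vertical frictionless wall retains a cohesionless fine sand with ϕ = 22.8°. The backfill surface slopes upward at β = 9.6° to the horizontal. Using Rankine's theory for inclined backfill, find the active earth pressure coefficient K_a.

K_a = cos β · (cos β − √(cos²β − cos²φ)) / (cos β + √(cos²β − cos²φ)).
cos β = 0.9860, cos φ = 0.9219, √(cos²β − cos²φ) = 0.3498.
K_a = 0.9860 × (0.9860 − 0.3498)/(0.9860 + 0.3498) = 0.4696.

0.470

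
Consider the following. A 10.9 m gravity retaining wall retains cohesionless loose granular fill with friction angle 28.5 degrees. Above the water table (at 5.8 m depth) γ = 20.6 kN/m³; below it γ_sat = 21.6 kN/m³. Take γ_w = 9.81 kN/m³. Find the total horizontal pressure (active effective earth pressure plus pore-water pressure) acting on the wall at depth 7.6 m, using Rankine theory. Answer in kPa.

K_a = (1 − sin φ)/(1 + sin φ) = 0.3540.
γ' = 21.6 − 9.81 = 11.79 kN/m³.
Effective vertical stress at 7.6 m: σ'_v = 20.6×5.8 + 11.79×1.80 = 140.7 kPa.
σ'_h = K_a σ'_v = 0.3540 × 140.7 = 49.80 kPa; u = γ_w × 1.80 = 17.66 kPa.
Total σ_h = 49.80 + 17.66 = 67.46 kPa.

67.5 kPa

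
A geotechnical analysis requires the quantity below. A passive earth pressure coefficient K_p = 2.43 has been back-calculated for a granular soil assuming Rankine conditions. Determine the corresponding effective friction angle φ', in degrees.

K_p = (1+sin φ)/(1−sin φ) ⇒ sin φ = (K_p − 1)/(K_p + 1) = 0.4169.
φ = arcsin(0.4169) = 24.64°.

24.6°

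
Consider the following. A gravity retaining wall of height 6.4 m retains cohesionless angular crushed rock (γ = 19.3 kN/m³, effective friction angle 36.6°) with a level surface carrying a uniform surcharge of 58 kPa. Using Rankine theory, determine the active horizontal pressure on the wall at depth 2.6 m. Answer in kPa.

27.4 kPa

K_a = (1 − sin φ)/(1 + sin φ) = 0.2530.
σ_v = γz + q = 19.3 × 2.6 + 58 = 108.2 kPa.
σ_h = K_a σ_v = 0.2530 × 108.2 = 27.36 kPa.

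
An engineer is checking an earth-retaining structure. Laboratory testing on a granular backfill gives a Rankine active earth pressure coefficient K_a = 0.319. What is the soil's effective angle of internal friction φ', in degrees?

K_a = tan²(45° − φ/2) ⇒ 45° − φ/2 = arctan(√0.319) = 29.46°.
φ = 2(45° − 29.46°) = 31.08°.

31.1°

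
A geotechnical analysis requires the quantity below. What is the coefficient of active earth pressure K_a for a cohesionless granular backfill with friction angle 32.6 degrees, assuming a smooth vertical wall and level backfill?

0.300

K_a = tan²(45° − φ/2) = tan²(28.70°) = 0.2997.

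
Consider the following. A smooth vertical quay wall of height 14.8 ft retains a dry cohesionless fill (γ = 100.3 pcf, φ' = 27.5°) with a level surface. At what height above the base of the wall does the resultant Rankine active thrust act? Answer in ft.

K_a = 0.3682.
The pressure distribution is triangular, so the resultant acts at H/3 above the base = 14.8/3 = 4.933 ft.

4.93 ft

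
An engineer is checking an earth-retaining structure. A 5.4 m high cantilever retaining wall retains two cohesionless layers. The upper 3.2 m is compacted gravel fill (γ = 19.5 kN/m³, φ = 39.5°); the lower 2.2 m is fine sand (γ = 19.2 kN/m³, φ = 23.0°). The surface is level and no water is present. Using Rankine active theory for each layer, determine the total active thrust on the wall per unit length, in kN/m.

K_a1 = tan²(45°−39.5°/2) = 0.2224; K_a2 = tan²(45°−23.0°/2) = 0.4381.
Layer 1: σ at base = K_a1 γ₁ h₁ = 13.88 kPa; P₁ = ½×13.88×3.2 = 22.21.
Layer 2: σ_v at top = γ₁h₁ = 62.40; σ_h top = K_a2×62.40 = 27.34; σ_h base = K_a2×(62.40+19.2×2.2) = 45.84.
P₂ = ½(27.34+45.84)×2.2 = 80.50. Total P_a = 22.21+80.50 = 102.7 kN/m.

103 kN/m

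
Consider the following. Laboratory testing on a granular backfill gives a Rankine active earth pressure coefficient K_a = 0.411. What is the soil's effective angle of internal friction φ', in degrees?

K_a = tan²(45° − φ/2) ⇒ 45° − φ/2 = arctan(√0.411) = 32.66°.
φ = 2(45° − 32.66°) = 24.67°.

24.7°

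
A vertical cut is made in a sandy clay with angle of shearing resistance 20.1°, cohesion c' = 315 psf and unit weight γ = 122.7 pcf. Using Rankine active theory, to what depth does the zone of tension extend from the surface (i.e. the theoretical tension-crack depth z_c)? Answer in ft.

K_a = tan²(45° − 20.1°/2) = 0.4885; √K_a = 0.6989.
The active pressure is zero where K_a γ z = 2c√K_a, so z_c = 2c/(γ√K_a) = 2×315/(122.7×0.6989) = 7.346 ft.

7.35 ft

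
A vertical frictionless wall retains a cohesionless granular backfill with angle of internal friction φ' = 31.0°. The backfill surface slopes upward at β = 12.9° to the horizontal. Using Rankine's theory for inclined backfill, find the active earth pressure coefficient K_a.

K_a = cos β · (cos β − √(cos²β − cos²φ)) / (cos β + √(cos²β − cos²φ)).
cos β = 0.9748, cos φ = 0.8572, √(cos²β − cos²φ) = 0.4641.
K_a = 0.9748 × (0.9748 − 0.4641)/(0.9748 + 0.4641) = 0.3459.

0.346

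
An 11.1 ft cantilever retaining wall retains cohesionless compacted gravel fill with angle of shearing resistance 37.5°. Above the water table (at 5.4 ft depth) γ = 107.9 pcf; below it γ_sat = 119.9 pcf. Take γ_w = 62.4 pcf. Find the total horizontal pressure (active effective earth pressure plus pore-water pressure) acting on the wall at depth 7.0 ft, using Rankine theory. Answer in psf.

264 psf

K_a = (1 − sin φ)/(1 + sin φ) = 0.2432.
γ' = 119.9 − 62.4 = 57.50 pcf.
Effective vertical stress at 7.0 ft: σ'_v = 107.9×5.4 + 57.50×1.60 = 674.7 psf.
σ'_h = K_a σ'_v = 0.2432 × 674.7 = 164.1 psf; u = γ_w × 1.60 = 99.84 psf.
Total σ_h = 164.1 + 99.84 = 263.9 psf.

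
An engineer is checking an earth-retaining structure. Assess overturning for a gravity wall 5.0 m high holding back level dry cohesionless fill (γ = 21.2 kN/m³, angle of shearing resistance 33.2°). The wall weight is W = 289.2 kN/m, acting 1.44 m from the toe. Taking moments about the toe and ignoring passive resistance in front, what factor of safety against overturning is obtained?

3.23

K_a = tan²(45° − 33.2°/2) = 0.2924.
P_a = ½K_aγH² = 0.5×0.2924×21.2×5.0² = 77.47 kN/m, acting at H/3 = 1.667 m above the base.
Overturning moment M_o = P_a × H/3 = 77.47 × 1.667 = 129.1.
Resisting moment M_r = W × 1.44 = 289.2 × 1.44 = 416.4.
FS_overturning = M_r/M_o = 416.4/129.1 = 3.225.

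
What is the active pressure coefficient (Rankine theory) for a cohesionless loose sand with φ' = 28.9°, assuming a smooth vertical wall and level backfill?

K_a = tan²(45° − φ/2) = tan²(30.55°) = 0.3484.

0.348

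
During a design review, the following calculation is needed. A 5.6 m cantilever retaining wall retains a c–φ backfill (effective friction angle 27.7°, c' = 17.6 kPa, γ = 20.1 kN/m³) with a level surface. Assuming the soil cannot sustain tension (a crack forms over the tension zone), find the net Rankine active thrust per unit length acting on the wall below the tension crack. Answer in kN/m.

26.8 kN/m

K_a = 0.3653; √K_a = 0.6044.
Tension-crack depth z_c = 2c/(γ√K_a) = 2×17.6/(20.1×0.6044) = 2.897 m.
σ_a at base = K_a γ H − 2c√K_a = 0.3653×20.1×5.6 − 2×17.6×0.6044 = 19.85 kPa.
P_a = ½ × 19.85 × (H − z_c) = 0.5×19.85×2.703 = 26.82 kN/m.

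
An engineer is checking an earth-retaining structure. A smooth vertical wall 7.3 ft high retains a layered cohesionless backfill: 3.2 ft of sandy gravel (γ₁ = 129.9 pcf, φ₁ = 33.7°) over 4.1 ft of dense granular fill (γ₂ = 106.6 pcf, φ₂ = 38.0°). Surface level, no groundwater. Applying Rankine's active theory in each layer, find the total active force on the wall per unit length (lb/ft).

809 lb/ft

K_a1 = tan²(45°−33.7°/2) = 0.2863; K_a2 = tan²(45°−38.0°/2) = 0.2379.
Layer 1: σ at base = K_a1 γ₁ h₁ = 119.0 psf; P₁ = ½×119.0×3.2 = 190.4.
Layer 2: σ_v at top = γ₁h₁ = 415.7; σ_h top = K_a2×415.7 = 98.88; σ_h base = K_a2×(415.7+106.6×4.1) = 202.9.
P₂ = ½(98.88+202.9)×4.1 = 618.6. Total P_a = 190.4+618.6 = 809.0 lb/ft.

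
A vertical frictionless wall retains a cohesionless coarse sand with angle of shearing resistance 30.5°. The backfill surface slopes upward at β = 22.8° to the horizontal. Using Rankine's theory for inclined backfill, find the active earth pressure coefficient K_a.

K_a = cos β · (cos β − √(cos²β − cos²φ)) / (cos β + √(cos²β − cos²φ)).
cos β = 0.9219, cos φ = 0.8616, √(cos²β − cos²φ) = 0.3278.
K_a = 0.9219 × (0.9219 − 0.3278)/(0.9219 + 0.3278) = 0.4383.

0.438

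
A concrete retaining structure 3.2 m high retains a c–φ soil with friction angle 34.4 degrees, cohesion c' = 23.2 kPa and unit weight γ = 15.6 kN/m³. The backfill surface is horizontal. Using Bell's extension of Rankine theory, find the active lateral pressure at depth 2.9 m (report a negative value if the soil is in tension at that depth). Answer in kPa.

K_a = (1 − sin φ)/(1 + sin φ) = 0.2780.
σ_a = K_a γ z − 2c√K_a = 0.2780×15.6×2.9 − 2×23.2×0.5272 = -11.89 kPa.

-11.9 kPa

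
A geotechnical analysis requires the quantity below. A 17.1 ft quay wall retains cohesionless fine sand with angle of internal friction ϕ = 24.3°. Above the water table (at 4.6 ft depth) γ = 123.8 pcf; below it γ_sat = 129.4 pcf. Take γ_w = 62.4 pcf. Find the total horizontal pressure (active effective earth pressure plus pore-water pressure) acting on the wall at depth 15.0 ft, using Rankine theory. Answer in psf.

1180 psf

K_a = (1 − sin φ)/(1 + sin φ) = 0.4169.
γ' = 129.4 − 62.4 = 67.00 pcf.
Effective vertical stress at 15.0 ft: σ'_v = 123.8×4.6 + 67.00×10.4 = 1266 psf.
σ'_h = K_a σ'_v = 0.4169 × 1266 = 527.9 psf; u = γ_w × 10.4 = 649.0 psf.
Total σ_h = 527.9 + 649.0 = 1177 psf.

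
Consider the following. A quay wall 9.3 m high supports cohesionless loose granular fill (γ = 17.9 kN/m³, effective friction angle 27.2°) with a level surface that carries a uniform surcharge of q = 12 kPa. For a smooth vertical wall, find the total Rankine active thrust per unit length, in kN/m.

330 kN/m

K_a = tan²(45° − φ/2) = 0.3726.
Soil triangle: ½ K_a γ H² = 0.5×0.3726×17.9×9.3² = 288.4 kN/m.
Surcharge rectangle: K_a q H = 0.3726×12×9.3 = 41.58 kN/m.
Total = 288.4 + 41.58 = 330.0 kN/m.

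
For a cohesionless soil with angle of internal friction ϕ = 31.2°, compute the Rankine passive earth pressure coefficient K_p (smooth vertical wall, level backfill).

K_p = (1 + sin φ)/(1 − sin φ) = tan²(45° + 31.2°/2) = 3.150.

3.15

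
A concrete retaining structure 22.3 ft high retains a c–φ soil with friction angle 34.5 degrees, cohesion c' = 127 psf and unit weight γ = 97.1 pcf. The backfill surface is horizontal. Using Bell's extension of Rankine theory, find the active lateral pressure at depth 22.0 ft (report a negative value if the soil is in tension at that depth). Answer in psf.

K_a = (1 − sin φ)/(1 + sin φ) = 0.2768.
σ_a = K_a γ z − 2c√K_a = 0.2768×97.1×22.0 − 2×127×0.5261 = 457.7 psf.

458 psf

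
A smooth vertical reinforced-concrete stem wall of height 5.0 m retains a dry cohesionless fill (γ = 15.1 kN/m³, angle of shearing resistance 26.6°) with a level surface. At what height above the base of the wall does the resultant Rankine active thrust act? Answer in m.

K_a = 0.3814.
The pressure distribution is triangular, so the resultant acts at H/3 above the base = 5.0/3 = 1.667 m.

1.67 m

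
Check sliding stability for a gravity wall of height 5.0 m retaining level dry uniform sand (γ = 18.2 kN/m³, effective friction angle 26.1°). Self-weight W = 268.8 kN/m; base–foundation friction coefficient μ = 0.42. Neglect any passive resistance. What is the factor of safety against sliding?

1.28

K_a = tan²(45° − 26.1°/2) = 0.3889.
P_a = ½K_aγH² = 0.5×0.3889×18.2×5.0² = 88.49 kN/m, acting at H/3 = 1.667 m above the base.
FS_sliding = μW / P_a = 0.42×268.8 / 88.49 = 1.276.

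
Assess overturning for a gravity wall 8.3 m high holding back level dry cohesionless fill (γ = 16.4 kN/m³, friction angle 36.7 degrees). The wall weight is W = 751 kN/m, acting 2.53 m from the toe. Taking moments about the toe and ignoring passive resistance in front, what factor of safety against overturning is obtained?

K_a = tan²(45° − 36.7°/2) = 0.2519.
P_a = ½K_aγH² = 0.5×0.2519×16.4×8.3² = 142.3 kN/m, acting at H/3 = 2.767 m above the base.
Overturning moment M_o = P_a × H/3 = 142.3 × 2.767 = 393.6.
Resisting moment M_r = W × 2.53 = 751 × 2.53 = 1900.
FS_overturning = M_r/M_o = 1900/393.6 = 4.827.

4.83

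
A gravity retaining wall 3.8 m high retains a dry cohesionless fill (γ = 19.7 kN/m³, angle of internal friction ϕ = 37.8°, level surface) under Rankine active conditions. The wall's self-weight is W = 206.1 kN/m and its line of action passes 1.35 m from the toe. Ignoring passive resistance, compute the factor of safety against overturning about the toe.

6.43

K_a = tan²(45° − 37.8°/2) = 0.2400.
P_a = ½K_aγH² = 0.5×0.2400×19.7×3.8² = 34.14 kN/m, acting at H/3 = 1.267 m above the base.
Overturning moment M_o = P_a × H/3 = 34.14 × 1.267 = 43.24.
Resisting moment M_r = W × 1.35 = 206.1 × 1.35 = 278.2.
FS_overturning = M_r/M_o = 278.2/43.24 = 6.435.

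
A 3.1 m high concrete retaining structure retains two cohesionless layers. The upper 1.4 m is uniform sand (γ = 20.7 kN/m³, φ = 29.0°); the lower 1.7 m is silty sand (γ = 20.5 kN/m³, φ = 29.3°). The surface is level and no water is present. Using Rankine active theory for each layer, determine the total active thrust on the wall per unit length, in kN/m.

34.1 kN/m

K_a1 = tan²(45°−29.0°/2) = 0.3470; K_a2 = tan²(45°−29.3°/2) = 0.3428.
Layer 1: σ at base = K_a1 γ₁ h₁ = 10.06 kPa; P₁ = ½×10.06×1.4 = 7.039.
Layer 2: σ_v at top = γ₁h₁ = 28.98; σ_h top = K_a2×28.98 = 9.935; σ_h base = K_a2×(28.98+20.5×1.7) = 21.88.
P₂ = ½(9.935+21.88)×1.7 = 27.05. Total P_a = 7.039+27.05 = 34.08 kN/m.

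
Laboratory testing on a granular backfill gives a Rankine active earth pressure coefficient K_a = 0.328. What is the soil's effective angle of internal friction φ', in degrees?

30.4°

K_a = tan²(45° − φ/2) ⇒ 45° − φ/2 = arctan(√0.328) = 29.80°.
φ = 2(45° − 29.80°) = 30.40°.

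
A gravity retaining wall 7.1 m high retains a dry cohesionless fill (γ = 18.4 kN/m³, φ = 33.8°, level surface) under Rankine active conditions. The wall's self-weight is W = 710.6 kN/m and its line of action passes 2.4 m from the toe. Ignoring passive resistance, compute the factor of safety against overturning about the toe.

K_a = tan²(45° − 33.8°/2) = 0.2851.
P_a = ½K_aγH² = 0.5×0.2851×18.4×7.1² = 132.2 kN/m, acting at H/3 = 2.367 m above the base.
Overturning moment M_o = P_a × H/3 = 132.2 × 2.367 = 312.9.
Resisting moment M_r = W × 2.4 = 710.6 × 2.4 = 1705.
FS_overturning = M_r/M_o = 1705/312.9 = 5.450.

5.45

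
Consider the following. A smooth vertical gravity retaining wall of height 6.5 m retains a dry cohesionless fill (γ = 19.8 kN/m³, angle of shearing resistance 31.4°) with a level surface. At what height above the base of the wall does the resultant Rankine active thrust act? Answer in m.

2.17 m

K_a = 0.3149.
The pressure distribution is triangular, so the resultant acts at H/3 above the base = 6.5/3 = 2.167 m.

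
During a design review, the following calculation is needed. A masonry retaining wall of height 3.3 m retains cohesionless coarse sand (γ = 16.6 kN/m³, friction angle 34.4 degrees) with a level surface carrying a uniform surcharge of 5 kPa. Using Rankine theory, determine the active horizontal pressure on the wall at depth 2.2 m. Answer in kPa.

K_a = (1 − sin φ)/(1 + sin φ) = 0.2780.
σ_v = γz + q = 16.6 × 2.2 + 5 = 41.52 kPa.
σ_h = K_a σ_v = 0.2780 × 41.52 = 11.54 kPa.

11.5 kPa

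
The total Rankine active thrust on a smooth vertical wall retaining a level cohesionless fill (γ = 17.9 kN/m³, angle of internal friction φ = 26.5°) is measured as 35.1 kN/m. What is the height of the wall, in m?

3.20 m

K_a = 0.3829. P_a = ½ K_a γ H² ⇒ H = √(2P_a/(K_a γ)).
H = √(2×35.1/(0.3829×17.9)) = 3.200 m.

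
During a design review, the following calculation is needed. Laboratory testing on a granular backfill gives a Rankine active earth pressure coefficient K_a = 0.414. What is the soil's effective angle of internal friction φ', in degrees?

24.5°

K_a = tan²(45° − φ/2) ⇒ 45° − φ/2 = arctan(√0.414) = 32.76°.
φ = 2(45° − 32.76°) = 24.48°.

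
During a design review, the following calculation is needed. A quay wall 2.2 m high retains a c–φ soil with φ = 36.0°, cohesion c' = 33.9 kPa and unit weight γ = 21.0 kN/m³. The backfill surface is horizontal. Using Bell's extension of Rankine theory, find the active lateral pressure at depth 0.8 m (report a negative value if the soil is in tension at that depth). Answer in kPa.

-30.2 kPa

K_a = (1 − sin φ)/(1 + sin φ) = 0.2596.
σ_a = K_a γ z − 2c√K_a = 0.2596×21.0×0.8 − 2×33.9×0.5095 = -30.18 kPa.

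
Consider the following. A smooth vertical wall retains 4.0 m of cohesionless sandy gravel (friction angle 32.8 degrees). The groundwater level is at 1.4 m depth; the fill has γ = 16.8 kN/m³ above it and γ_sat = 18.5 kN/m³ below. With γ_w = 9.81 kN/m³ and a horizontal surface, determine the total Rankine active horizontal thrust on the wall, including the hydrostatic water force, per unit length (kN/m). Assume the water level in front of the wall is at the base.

K_a = tan²(45° − φ/2) = 0.2973.
γ' = 18.5 − 9.81 = 8.690 kN/m³. Depth below WT = 2.6 m.
σ'_h at WT = K_a γ d_w = 6.992 kPa; at base = 6.992 + K_a γ' × 2.6 = 13.71 kPa.
P₁ (0–1.4 m) = ½×6.992×1.4 = 4.894. P₂ (1.4–4.0 m) = ½(6.992+13.71)×2.6 = 26.91.
P_w = ½ γ_w h₂² = 0.5×9.81×2.6² = 33.16. Total = 4.894+26.91+33.16 = 64.96 kN/m.

65.0 kN/m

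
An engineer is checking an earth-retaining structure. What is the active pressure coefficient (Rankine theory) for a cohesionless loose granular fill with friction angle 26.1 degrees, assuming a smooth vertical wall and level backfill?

0.389

K_a = tan²(45° − φ/2) = tan²(31.95°) = 0.3889.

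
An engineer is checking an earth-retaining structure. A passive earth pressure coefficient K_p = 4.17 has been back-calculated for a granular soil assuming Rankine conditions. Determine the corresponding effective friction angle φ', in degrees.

K_p = (1+sin φ)/(1−sin φ) ⇒ sin φ = (K_p − 1)/(K_p + 1) = 0.6132.
φ = arcsin(0.6132) = 37.82°.

37.8°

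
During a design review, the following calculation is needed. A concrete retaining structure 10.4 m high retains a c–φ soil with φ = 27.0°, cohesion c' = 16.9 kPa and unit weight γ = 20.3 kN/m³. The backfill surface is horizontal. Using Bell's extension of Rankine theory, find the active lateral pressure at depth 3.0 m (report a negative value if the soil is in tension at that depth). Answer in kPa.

K_a = (1 − sin φ)/(1 + sin φ) = 0.3755.
σ_a = K_a γ z − 2c√K_a = 0.3755×20.3×3.0 − 2×16.9×0.6128 = 2.157 kPa.

2.16 kPa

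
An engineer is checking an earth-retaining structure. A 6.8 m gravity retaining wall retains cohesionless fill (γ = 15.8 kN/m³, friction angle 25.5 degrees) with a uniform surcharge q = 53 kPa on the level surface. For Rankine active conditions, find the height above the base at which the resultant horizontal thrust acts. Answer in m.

K_a = 0.3981.
Triangular part P₁ = ½K_aγH² = 145.4 at H/3 = 2.267 m; rectangular part P₂ = K_a q H = 143.5 at H/2 = 3.400 m.
ȳ = (P₁·2.267 + P₂·3.400)/(P₁+P₂) = 2.830 m.

2.83 m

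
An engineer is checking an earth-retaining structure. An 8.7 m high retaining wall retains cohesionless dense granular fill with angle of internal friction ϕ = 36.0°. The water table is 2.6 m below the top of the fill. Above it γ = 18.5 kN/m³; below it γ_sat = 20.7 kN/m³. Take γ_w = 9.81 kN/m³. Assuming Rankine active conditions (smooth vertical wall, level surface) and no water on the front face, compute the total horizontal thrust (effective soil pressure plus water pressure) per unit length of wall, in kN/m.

K_a = tan²(45° − φ/2) = 0.2596.
γ' = 20.7 − 9.81 = 10.89 kN/m³. Depth below WT = 6.1 m.
σ'_h at WT = K_a γ d_w = 12.49 kPa; at base = 12.49 + K_a γ' × 6.1 = 29.73 kPa.
P₁ (0–2.6 m) = ½×12.49×2.6 = 16.23. P₂ (2.6–8.7 m) = ½(12.49+29.73)×6.1 = 128.8.
P_w = ½ γ_w h₂² = 0.5×9.81×6.1² = 182.5. Total = 16.23+128.8+182.5 = 327.5 kN/m.

328 kN/m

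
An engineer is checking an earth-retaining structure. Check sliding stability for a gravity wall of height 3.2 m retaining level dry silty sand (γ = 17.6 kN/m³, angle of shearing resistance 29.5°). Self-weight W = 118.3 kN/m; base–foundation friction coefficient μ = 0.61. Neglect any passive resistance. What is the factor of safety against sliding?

K_a = tan²(45° − 29.5°/2) = 0.3401.
P_a = ½K_aγH² = 0.5×0.3401×17.6×3.2² = 30.65 kN/m, acting at H/3 = 1.067 m above the base.
FS_sliding = μW / P_a = 0.61×118.3 / 30.65 = 2.355.

2.35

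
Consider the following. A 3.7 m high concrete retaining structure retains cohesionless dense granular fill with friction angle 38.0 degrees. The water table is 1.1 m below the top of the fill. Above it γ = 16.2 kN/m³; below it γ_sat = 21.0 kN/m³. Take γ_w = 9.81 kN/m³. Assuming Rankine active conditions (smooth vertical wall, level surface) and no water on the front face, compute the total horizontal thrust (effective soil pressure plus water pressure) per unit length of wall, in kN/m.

55.5 kN/m

K_a = tan²(45° − φ/2) = 0.2379.
γ' = 21.0 − 9.81 = 11.19 kN/m³. Depth below WT = 2.6 m.
σ'_h at WT = K_a γ d_w = 4.239 kPa; at base = 4.239 + K_a γ' × 2.6 = 11.16 kPa.
P₁ (0–1.1 m) = ½×4.239×1.1 = 2.331. P₂ (1.1–3.7 m) = ½(4.239+11.16)×2.6 = 20.02.
P_w = ½ γ_w h₂² = 0.5×9.81×2.6² = 33.16. Total = 2.331+20.02+33.16 = 55.51 kN/m.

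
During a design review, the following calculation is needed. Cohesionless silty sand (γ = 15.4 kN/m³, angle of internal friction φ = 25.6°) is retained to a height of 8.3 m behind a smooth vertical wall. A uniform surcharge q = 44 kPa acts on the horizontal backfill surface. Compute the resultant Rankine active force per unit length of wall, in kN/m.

K_a = tan²(45° − φ/2) = 0.3966.
Soil triangle: ½ K_a γ H² = 0.5×0.3966×15.4×8.3² = 210.4 kN/m.
Surcharge rectangle: K_a q H = 0.3966×44×8.3 = 144.8 kN/m.
Total = 210.4 + 144.8 = 355.2 kN/m.

355 kN/m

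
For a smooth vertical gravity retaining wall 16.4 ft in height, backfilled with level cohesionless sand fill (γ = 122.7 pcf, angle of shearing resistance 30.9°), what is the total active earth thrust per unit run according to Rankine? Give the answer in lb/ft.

5300 lb/ft

K_a = tan²(45° − φ/2) = 0.3214.
P_a = ½ K_a γ H² = 0.5 × 0.3214 × 122.7 × 16.4² = 5303 lb/ft.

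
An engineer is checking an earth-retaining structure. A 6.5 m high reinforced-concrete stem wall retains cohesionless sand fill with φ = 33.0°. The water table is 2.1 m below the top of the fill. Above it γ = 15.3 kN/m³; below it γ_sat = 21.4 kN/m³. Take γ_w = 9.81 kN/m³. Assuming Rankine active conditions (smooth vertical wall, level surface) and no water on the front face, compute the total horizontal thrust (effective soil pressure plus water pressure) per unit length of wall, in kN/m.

180 kN/m

K_a = tan²(45° − φ/2) = 0.2948.
γ' = 21.4 − 9.81 = 11.59 kN/m³. Depth below WT = 4.4 m.
σ'_h at WT = K_a γ d_w = 9.472 kPa; at base = 9.472 + K_a γ' × 4.4 = 24.51 kPa.
P₁ (0–2.1 m) = ½×9.472×2.1 = 9.946. P₂ (2.1–6.5 m) = ½(9.472+24.51)×4.4 = 74.75.
P_w = ½ γ_w h₂² = 0.5×9.81×4.4² = 94.96. Total = 9.946+74.75+94.96 = 179.7 kN/m.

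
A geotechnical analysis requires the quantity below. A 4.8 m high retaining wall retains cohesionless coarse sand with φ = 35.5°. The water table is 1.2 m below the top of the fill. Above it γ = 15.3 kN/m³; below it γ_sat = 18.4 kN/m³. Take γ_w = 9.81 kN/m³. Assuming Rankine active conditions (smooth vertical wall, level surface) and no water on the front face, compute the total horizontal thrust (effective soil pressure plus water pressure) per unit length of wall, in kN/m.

K_a = tan²(45° − φ/2) = 0.2653.
γ' = 18.4 − 9.81 = 8.590 kN/m³. Depth below WT = 3.6 m.
σ'_h at WT = K_a γ d_w = 4.870 kPa; at base = 4.870 + K_a γ' × 3.6 = 13.07 kPa.
P₁ (0–1.2 m) = ½×4.870×1.2 = 2.922. P₂ (1.2–4.8 m) = ½(4.870+13.07)×3.6 = 32.30.
P_w = ½ γ_w h₂² = 0.5×9.81×3.6² = 63.57. Total = 2.922+32.30+63.57 = 98.79 kN/m.

98.8 kN/m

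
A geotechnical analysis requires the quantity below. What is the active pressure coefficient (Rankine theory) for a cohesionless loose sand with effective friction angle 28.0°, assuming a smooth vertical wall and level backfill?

0.361

K_a = tan²(45° − φ/2) = tan²(31.00°) = 0.3610.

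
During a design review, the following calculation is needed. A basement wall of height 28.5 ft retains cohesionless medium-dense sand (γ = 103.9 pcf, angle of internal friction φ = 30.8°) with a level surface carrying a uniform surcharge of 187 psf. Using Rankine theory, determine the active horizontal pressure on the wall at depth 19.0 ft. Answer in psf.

K_a = (1 − sin φ)/(1 + sin φ) = 0.3227.
σ_v = γz + q = 103.9 × 19.0 + 187 = 2161 psf.
σ_h = K_a σ_v = 0.3227 × 2161 = 697.4 psf.

697 psf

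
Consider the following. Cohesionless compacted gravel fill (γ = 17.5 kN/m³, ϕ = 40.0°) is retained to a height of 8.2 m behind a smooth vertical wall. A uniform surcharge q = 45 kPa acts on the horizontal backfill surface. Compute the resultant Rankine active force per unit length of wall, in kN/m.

K_a = tan²(45° − φ/2) = 0.2174.
Soil triangle: ½ K_a γ H² = 0.5×0.2174×17.5×8.2² = 127.9 kN/m.
Surcharge rectangle: K_a q H = 0.2174×45×8.2 = 80.24 kN/m.
Total = 127.9 + 80.24 = 208.2 kN/m.

208 kN/m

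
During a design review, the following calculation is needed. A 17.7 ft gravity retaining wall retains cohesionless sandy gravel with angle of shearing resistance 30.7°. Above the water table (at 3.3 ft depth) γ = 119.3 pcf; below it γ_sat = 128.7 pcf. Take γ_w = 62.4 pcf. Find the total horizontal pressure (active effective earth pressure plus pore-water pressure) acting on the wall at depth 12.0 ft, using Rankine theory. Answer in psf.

857 psf

K_a = (1 − sin φ)/(1 + sin φ) = 0.3240.
γ' = 128.7 − 62.4 = 66.30 pcf.
Effective vertical stress at 12.0 ft: σ'_v = 119.3×3.3 + 66.30×8.70 = 970.5 psf.
σ'_h = K_a σ'_v = 0.3240 × 970.5 = 314.5 psf; u = γ_w × 8.70 = 542.9 psf.
Total σ_h = 314.5 + 542.9 = 857.3 psf.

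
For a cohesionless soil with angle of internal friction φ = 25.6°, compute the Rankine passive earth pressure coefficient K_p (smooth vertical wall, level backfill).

2.52

K_p = (1 + sin φ)/(1 − sin φ) = tan²(45° + 25.6°/2) = 2.522.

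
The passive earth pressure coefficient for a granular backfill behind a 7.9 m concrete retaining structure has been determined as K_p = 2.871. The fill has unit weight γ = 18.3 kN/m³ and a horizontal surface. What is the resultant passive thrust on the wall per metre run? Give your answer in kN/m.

1640 kN/m

P = ½ K_p γ H² = 0.5 × 2.871 × 18.3 × 7.9² = 1639 kN/m.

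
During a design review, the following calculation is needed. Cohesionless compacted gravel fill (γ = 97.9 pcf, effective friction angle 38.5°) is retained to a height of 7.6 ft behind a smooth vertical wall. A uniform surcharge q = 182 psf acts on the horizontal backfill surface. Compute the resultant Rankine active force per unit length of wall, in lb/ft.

K_a = tan²(45° − φ/2) = 0.2327.
Soil triangle: ½ K_a γ H² = 0.5×0.2327×97.9×7.6² = 657.8 lb/ft.
Surcharge rectangle: K_a q H = 0.2327×182×7.6 = 321.8 lb/ft.
Total = 657.8 + 321.8 = 979.6 lb/ft.

980 lb/ft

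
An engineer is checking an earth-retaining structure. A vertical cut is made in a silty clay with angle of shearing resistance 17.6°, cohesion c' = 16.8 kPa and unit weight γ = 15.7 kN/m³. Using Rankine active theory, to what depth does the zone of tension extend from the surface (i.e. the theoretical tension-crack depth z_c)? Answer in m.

2.92 m

K_a = tan²(45° − 17.6°/2) = 0.5357; √K_a = 0.7319.
The active pressure is zero where K_a γ z = 2c√K_a, so z_c = 2c/(γ√K_a) = 2×16.8/(15.7×0.7319) = 2.924 m.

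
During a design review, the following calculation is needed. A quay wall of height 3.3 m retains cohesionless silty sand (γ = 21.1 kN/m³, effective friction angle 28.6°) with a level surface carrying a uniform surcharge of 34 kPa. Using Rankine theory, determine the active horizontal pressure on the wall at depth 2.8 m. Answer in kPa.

32.8 kPa

K_a = (1 − sin φ)/(1 + sin φ) = 0.3525.
σ_v = γz + q = 21.1 × 2.8 + 34 = 93.08 kPa.
σ_h = K_a σ_v = 0.3525 × 93.08 = 32.82 kPa.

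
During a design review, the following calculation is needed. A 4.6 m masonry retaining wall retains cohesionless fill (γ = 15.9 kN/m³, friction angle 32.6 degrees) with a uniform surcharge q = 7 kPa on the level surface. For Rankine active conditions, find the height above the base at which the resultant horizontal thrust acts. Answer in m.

K_a = 0.2997.
Triangular part P₁ = ½K_aγH² = 50.42 at H/3 = 1.533 m; rectangular part P₂ = K_a q H = 9.652 at H/2 = 2.300 m.
ȳ = (P₁·1.533 + P₂·2.300)/(P₁+P₂) = 1.657 m.

1.66 m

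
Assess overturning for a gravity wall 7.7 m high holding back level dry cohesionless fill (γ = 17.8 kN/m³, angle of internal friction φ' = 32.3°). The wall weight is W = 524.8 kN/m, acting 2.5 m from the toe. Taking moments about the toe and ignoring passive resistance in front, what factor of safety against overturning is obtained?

K_a = tan²(45° − 32.3°/2) = 0.3035.
P_a = ½K_aγH² = 0.5×0.3035×17.8×7.7² = 160.1 kN/m, acting at H/3 = 2.567 m above the base.
Overturning moment M_o = P_a × H/3 = 160.1 × 2.567 = 411.0.
Resisting moment M_r = W × 2.5 = 524.8 × 2.5 = 1312.
FS_overturning = M_r/M_o = 1312/411.0 = 3.192.

3.19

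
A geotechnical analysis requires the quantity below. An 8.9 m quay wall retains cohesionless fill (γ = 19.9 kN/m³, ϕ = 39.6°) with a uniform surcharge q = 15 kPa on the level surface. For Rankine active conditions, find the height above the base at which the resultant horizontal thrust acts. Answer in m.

3.18 m

K_a = 0.2214.
Triangular part P₁ = ½K_aγH² = 174.5 at H/3 = 2.967 m; rectangular part P₂ = K_a q H = 29.56 at H/2 = 4.450 m.
ȳ = (P₁·2.967 + P₂·4.450)/(P₁+P₂) = 3.182 m.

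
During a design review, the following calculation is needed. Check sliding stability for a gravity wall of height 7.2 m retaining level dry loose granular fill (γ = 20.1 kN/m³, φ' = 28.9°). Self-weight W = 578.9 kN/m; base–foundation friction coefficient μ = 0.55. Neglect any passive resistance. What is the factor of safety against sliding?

1.75

K_a = tan²(45° − 28.9°/2) = 0.3484.
P_a = ½K_aγH² = 0.5×0.3484×20.1×7.2² = 181.5 kN/m, acting at H/3 = 2.400 m above the base.
FS_sliding = μW / P_a = 0.55×578.9 / 181.5 = 1.754.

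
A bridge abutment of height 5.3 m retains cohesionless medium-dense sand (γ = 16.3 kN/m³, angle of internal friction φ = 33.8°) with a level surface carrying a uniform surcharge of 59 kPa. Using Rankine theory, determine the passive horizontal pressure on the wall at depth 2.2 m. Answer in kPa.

333 kPa

K_p = (1 + sin φ)/(1 − sin φ) = 3.508.
σ_v = γz + q = 16.3 × 2.2 + 59 = 94.86 kPa.
σ_h = K_p σ_v = 3.508 × 94.86 = 332.7 kPa.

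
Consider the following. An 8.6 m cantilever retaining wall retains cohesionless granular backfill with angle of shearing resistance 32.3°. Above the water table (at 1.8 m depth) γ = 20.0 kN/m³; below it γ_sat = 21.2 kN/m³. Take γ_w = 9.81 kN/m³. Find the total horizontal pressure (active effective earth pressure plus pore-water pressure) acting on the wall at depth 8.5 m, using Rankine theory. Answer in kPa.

K_a = (1 − sin φ)/(1 + sin φ) = 0.3035.
γ' = 21.2 − 9.81 = 11.39 kN/m³.
Effective vertical stress at 8.5 m: σ'_v = 20.0×1.8 + 11.39×6.70 = 112.3 kPa.
σ'_h = K_a σ'_v = 0.3035 × 112.3 = 34.08 kPa; u = γ_w × 6.70 = 65.73 kPa.
Total σ_h = 34.08 + 65.73 = 99.81 kPa.

99.8 kPa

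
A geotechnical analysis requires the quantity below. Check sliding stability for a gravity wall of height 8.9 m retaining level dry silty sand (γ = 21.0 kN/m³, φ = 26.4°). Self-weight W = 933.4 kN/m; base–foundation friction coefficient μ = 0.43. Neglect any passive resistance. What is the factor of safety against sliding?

1.26

K_a = tan²(45° − 26.4°/2) = 0.3844.
P_a = ½K_aγH² = 0.5×0.3844×21.0×8.9² = 319.7 kN/m, acting at H/3 = 2.967 m above the base.
FS_sliding = μW / P_a = 0.43×933.4 / 319.7 = 1.255.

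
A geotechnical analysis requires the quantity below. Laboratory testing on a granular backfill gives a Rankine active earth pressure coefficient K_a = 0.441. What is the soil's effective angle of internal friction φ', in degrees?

22.8°

K_a = tan²(45° − φ/2) ⇒ 45° − φ/2 = arctan(√0.441) = 33.59°.
φ = 2(45° − 33.59°) = 22.83°.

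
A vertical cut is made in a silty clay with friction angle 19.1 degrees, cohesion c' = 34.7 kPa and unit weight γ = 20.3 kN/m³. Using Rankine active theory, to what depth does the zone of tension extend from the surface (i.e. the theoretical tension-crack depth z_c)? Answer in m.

4.80 m

K_a = tan²(45° − 19.1°/2) = 0.5069; √K_a = 0.7120.
The active pressure is zero where K_a γ z = 2c√K_a, so z_c = 2c/(γ√K_a) = 2×34.7/(20.3×0.7120) = 4.802 m.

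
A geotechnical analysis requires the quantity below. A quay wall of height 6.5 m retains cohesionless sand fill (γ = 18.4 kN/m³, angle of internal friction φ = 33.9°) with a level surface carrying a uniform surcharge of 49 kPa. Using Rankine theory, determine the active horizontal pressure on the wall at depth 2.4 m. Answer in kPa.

K_a = (1 − sin φ)/(1 + sin φ) = 0.2839.
σ_v = γz + q = 18.4 × 2.4 + 49 = 93.16 kPa.
σ_h = K_a σ_v = 0.2839 × 93.16 = 26.45 kPa.

26.4 kPa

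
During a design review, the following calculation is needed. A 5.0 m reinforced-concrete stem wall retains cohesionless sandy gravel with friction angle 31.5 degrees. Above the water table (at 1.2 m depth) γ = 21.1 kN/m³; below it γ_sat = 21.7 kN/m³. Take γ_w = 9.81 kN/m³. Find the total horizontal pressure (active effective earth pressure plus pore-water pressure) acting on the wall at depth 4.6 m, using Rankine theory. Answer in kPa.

54.0 kPa

K_a = (1 − sin φ)/(1 + sin φ) = 0.3136.
γ' = 21.7 − 9.81 = 11.89 kN/m³.
Effective vertical stress at 4.6 m: σ'_v = 21.1×1.2 + 11.89×3.40 = 65.75 kPa.
σ'_h = K_a σ'_v = 0.3136 × 65.75 = 20.62 kPa; u = γ_w × 3.40 = 33.35 kPa.
Total σ_h = 20.62 + 33.35 = 53.97 kPa.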